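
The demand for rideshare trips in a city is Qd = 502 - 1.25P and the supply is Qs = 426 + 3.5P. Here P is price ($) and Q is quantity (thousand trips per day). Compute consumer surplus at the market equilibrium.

Set Qd = Qs: 502 - 1.25P = 426 + 3.5P, so 76 = 4.75P and P* = 16.
From the demand curve, Q* = 502 - 1.25(16) = 482.
Demand choke price (Qd = 0): P = 502/1.25 = 401.6. Consumer surplus = ½ × (401.6 - 16) × 482 = 92929.6.

Consumer surplus = 92929.6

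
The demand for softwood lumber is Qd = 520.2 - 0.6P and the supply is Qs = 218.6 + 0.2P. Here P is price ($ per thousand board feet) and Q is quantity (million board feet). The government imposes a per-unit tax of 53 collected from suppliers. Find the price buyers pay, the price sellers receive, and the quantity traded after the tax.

Suppliers keep P_s = P_b - 53 per unit, so supply in terms of the buyer price is Qs = 208 + 0.2P_b.
Set Qd = Qs: 520.2 - 0.6P_b = 208 + 0.2P_b, so 312.2 = 0.8P_b and P_b = 390.25.
So P_s = 337.25 and the quantity traded is Q = 520.2 - 0.6(390.25) = 286.05.

P_b = 390.25, P_s = 337.25, Q = 286.05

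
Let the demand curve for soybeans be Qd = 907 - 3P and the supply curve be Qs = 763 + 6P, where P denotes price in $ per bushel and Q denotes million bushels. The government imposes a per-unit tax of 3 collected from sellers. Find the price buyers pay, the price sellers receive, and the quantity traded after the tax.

P_b = 18, P_s = 15, Q = 853

With a tax of 3 on sellers, they supply based on the net price P_s = P_b - 3, so Qs = 745 + 6P_b.
Market clearing requires 907 - 3P_b = 745 + 6P_b; hence 162 = 9P_b and P_b = 18.
So P_s = 15 and the quantity traded is Q = 907 - 3(18) = 853.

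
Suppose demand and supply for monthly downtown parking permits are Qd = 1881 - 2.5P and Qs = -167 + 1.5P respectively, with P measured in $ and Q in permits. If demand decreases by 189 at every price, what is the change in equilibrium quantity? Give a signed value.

ΔQ = -70.875

At equilibrium Qd = Qs, so 1881 - 2.5P = -167 + 1.5P; collecting terms, 2048 = 4P and P* = 512.
Substitute back: Q* = 1881 - 2.5(512) = 601.
After the shift, demand is Qd = 1692 - 2.5P.
The new intersection has 1859 = 4P, i.e. P = 464.75, Q = 530.125.
ΔQ = 530.125 - 601 = -70.875.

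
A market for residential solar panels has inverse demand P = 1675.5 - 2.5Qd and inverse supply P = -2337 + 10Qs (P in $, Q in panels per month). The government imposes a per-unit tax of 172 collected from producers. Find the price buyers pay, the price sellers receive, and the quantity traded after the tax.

In direct form, Qd = 670.2 - 0.4P and Qs = 233.7 + 0.1P.
With a tax of 172 on producers, they supply based on the net price P_s = P_b - 172, so Qs = 216.5 + 0.1P_b.
Equate demand and the shifted supply: 670.2 - 0.4P_b = 216.5 + 0.1P_b, giving 0.5P_b = 453.7, so P_b = 907.4.
So P_s = 735.4 and the quantity traded is Q = 670.2 - 0.4(907.4) = 307.24.

P_b = 907.4, P_s = 735.4, Q = 307.24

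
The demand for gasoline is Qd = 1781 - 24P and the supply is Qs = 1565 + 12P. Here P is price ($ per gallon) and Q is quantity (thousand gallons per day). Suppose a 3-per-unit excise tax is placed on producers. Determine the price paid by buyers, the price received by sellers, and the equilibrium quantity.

Producers keep P_s = P_b - 3 per unit, so supply in terms of the buyer price is Qs = 1529 + 12P_b.
Market clearing requires 1781 - 24P_b = 1529 + 12P_b; hence 252 = 36P_b and P_b = 7.
Then P_s = 7 - 3 = 4 and Q = 1781 - 24(7) = 1613.

P_b = 7, P_s = 4, Q = 1613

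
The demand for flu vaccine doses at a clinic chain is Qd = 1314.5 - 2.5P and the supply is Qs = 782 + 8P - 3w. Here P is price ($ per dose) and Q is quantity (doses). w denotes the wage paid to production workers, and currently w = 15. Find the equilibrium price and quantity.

P* = 55, Q* = 1177

With w = 15, supply is Qs = 737 + 8P.
The market clears where 1314.5 - 2.5P = 737 + 8P. Rearranging, 10.5P = 577.5, hence P* = 55.
Plugging P* into demand: Q* = 1314.5 - 2.5(55) = 1177.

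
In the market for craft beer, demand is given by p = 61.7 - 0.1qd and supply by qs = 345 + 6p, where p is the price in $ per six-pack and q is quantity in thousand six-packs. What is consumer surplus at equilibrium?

Consumer surplus = 9990.45

Rewriting in direct form: qd = 617 - 10p.
At equilibrium qd = qs, so 617 - 10p = 345 + 6p; collecting terms, 272 = 16p and p* = 17.
Plugging p* into demand: q* = 617 - 10(17) = 447.
Demand choke price (qd = 0): p = 617/10 = 61.7. Consumer surplus = ½ × (61.7 - 17) × 447 = 9990.45.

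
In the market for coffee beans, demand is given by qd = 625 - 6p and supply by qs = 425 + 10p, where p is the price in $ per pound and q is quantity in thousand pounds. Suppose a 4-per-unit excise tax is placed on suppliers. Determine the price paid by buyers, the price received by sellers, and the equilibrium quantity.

p_b = 15, p_s = 11, q = 535

The tax drives a wedge p_b - p_s = 4. Substituting p_s = p_b - 4 into supply: qs = 385 + 10p_b.
Set qd = qs: 625 - 6p_b = 385 + 10p_b, so 240 = 16p_b and p_b = 15.
So p_s = 11 and the quantity traded is q = 625 - 6(15) = 535.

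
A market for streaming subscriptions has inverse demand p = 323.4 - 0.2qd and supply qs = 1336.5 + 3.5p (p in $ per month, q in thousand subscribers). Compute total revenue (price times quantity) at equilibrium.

Solving each curve for q: qd = 1617 - 5p.
Equating demand and supply, 1617 - 5p = 1336.5 + 3.5p gives 8.5p = 280.5, so p* = 33.
From the demand curve, q* = 1617 - 5(33) = 1452.
Total revenue = p* × q* = 33 × 1452 = 47916.

Total revenue = 47916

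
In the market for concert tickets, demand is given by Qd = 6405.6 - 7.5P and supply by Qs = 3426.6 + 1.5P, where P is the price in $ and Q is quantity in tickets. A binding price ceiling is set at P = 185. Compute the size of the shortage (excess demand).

With P fixed at 185, quantity demanded is 5018.1 and quantity supplied is 3704.1.
Shortage = Qd - Qs = 5018.1 - 3704.1 = 1314.

Shortage = 1314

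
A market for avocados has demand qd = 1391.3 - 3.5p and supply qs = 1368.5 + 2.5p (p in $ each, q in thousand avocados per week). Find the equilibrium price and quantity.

p* = 3.8, q* = 1378

The market clears where 1391.3 - 3.5p = 1368.5 + 2.5p. Rearranging, 6p = 22.8, hence p* = 3.8.
Then q* = 1391.3 - 3.5(3.8) = 1378.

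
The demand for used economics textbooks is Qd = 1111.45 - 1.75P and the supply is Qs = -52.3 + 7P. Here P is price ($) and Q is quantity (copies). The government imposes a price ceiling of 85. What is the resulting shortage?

At P = 85: Qd = 962.7 and Qs = 542.7.
Shortage = Qd - Qs = 962.7 - 542.7 = 420.

Shortage = 420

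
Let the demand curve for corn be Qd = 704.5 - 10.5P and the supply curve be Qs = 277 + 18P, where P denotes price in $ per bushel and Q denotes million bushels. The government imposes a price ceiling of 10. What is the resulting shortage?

At P = 10: Qd = 599.5 and Qs = 457.
Shortage = Qd - Qs = 599.5 - 457 = 142.5.

Shortage = 142.5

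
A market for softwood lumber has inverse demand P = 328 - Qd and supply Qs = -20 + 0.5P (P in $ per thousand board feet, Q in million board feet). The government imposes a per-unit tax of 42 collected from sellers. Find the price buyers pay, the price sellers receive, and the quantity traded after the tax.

P_b = 246, P_s = 204, Q = 82

Solving each curve for Q: Qd = 328 - P.
With a tax of 42 on sellers, they supply based on the net price P_s = P_b - 42, so Qs = -41 + 0.5P_b.
Market clearing requires 328 - P_b = -41 + 0.5P_b; hence 369 = 1.5P_b and P_b = 246.
So P_s = 204 and the quantity traded is Q = 328 - 246 = 82.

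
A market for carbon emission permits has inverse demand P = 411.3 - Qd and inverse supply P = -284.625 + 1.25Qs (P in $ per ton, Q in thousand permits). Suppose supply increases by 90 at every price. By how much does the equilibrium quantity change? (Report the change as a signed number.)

ΔQ = 50

Rewriting in direct form: Qd = 411.3 - P and Qs = 227.7 + 0.8P.
The market clears where 411.3 - P = 227.7 + 0.8P. Rearranging, 1.8P = 183.6, hence P* = 102.
From the demand curve, Q* = 411.3 - 102 = 309.3.
After the shift, supply is Qs = 317.7 + 0.8P.
The new intersection has 93.6 = 1.8P, i.e. P = 52, Q = 359.3.
ΔQ = 359.3 - 309.3 = 50.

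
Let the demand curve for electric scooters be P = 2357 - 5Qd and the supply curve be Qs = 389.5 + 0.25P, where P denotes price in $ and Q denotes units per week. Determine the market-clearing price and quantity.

P* = 182, Q* = 435

Rewriting in direct form: Qd = 471.4 - 0.2P.
Equating demand and supply, 471.4 - 0.2P = 389.5 + 0.25P gives 0.45P = 81.9, so P* = 182.
Plugging P* into demand: Q* = 471.4 - 0.2(182) = 435.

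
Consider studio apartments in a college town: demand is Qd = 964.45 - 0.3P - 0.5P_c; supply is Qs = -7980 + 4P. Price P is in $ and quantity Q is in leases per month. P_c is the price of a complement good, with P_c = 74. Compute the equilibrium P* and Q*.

With P_c = 74, demand is Qd = 927.45 - 0.3P.
The market clears where 927.45 - 0.3P = -7980 + 4P. Rearranging, 4.3P = 8907.45, hence P* = 2071.5.
From the demand curve, Q* = 927.45 - 0.3(2071.5) = 306.

P* = 2071.5, Q* = 306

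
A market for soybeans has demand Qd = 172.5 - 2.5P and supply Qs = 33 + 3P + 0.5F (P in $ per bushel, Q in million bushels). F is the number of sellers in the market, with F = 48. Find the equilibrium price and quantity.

P* = 21, Q* = 120

With F = 48, supply is Qs = 57 + 3P.
The market clears where 172.5 - 2.5P = 57 + 3P. Rearranging, 5.5P = 115.5, hence P* = 21.
Plugging P* into demand: Q* = 172.5 - 2.5(21) = 120.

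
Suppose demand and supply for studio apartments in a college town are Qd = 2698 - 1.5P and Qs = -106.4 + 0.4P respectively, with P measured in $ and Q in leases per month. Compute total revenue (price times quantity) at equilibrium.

Equating demand and supply, 2698 - 1.5P = -106.4 + 0.4P gives 1.9P = 2804.4, so P* = 1476.
Plugging P* into demand: Q* = 2698 - 1.5(1476) = 484.
Total revenue = P* × Q* = 1476 × 484 = 714384.

Total revenue = 714384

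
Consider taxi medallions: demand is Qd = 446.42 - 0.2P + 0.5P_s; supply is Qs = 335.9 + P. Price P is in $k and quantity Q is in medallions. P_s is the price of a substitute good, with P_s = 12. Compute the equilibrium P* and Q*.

With P_s = 12, demand is Qd = 452.42 - 0.2P.
Equating demand and supply, 452.42 - 0.2P = 335.9 + P gives 1.2P = 116.52, so P* = 97.1.
Substitute back: Q* = 452.42 - 0.2(97.1) = 433.

P* = 97.1, Q* = 433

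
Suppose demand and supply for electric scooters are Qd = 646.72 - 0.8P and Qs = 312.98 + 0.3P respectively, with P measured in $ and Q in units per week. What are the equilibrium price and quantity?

P* = 303.4, Q* = 404

The market clears where 646.72 - 0.8P = 312.98 + 0.3P. Rearranging, 1.1P = 333.74, hence P* = 303.4.
Plugging P* into demand: Q* = 646.72 - 0.8(303.4) = 404.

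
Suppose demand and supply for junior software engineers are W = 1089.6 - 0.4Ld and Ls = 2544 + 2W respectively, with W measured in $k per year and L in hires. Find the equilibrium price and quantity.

W* = 40, L* = 2624

Rewriting in direct form: Ld = 2724 - 2.5W.
At equilibrium Ld = Ls, so 2724 - 2.5W = 2544 + 2W; collecting terms, 180 = 4.5W and W* = 40.
Plugging W* into demand: L* = 2724 - 2.5(40) = 2624.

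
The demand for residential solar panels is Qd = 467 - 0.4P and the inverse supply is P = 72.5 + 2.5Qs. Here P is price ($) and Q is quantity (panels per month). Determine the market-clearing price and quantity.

In direct form, Qs = -29 + 0.4P.
Equating demand and supply, 467 - 0.4P = -29 + 0.4P gives 0.8P = 496, so P* = 620.
Then Q* = 467 - 0.4(620) = 219.

P* = 620, Q* = 219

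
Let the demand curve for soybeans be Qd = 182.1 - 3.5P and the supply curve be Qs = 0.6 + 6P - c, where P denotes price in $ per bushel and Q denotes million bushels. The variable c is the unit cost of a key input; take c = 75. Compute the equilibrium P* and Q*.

P* = 27, Q* = 87.6

With c = 75, supply is Qs = -74.4 + 6P.
Set Qd = Qs: 182.1 - 3.5P = -74.4 + 6P, so 256.5 = 9.5P and P* = 27.
From the demand curve, Q* = 182.1 - 3.5(27) = 87.6.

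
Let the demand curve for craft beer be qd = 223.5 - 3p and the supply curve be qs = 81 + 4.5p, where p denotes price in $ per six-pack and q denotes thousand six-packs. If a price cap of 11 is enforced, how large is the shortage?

Shortage = 60

At p = 11: qd = 190.5 and qs = 130.5.
Shortage = qd - qs = 190.5 - 130.5 = 60.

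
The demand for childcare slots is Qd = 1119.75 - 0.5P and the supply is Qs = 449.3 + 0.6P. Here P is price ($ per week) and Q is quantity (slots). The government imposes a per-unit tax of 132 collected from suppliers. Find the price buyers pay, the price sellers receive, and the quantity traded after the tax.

With a tax of 132 on suppliers, they supply based on the net price P_s = P_b - 132, so Qs = 370.1 + 0.6P_b.
Equate demand and the shifted supply: 1119.75 - 0.5P_b = 370.1 + 0.6P_b, giving 1.1P_b = 749.65, so P_b = 681.5.
So P_s = 549.5 and the quantity traded is Q = 1119.75 - 0.5(681.5) = 779.

P_b = 681.5, P_s = 549.5, Q = 779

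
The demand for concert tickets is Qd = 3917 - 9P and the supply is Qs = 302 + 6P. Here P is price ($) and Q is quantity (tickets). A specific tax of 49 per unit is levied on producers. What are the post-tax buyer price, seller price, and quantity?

P_b = 260.6, P_s = 211.6, Q = 1571.6

The tax drives a wedge P_b - P_s = 49. Substituting P_s = P_b - 49 into supply: Qs = 8 + 6P_b.
Market clearing requires 3917 - 9P_b = 8 + 6P_b; hence 3909 = 15P_b and P_b = 260.6.
Then P_s = 260.6 - 49 = 211.6 and Q = 3917 - 9(260.6) = 1571.6.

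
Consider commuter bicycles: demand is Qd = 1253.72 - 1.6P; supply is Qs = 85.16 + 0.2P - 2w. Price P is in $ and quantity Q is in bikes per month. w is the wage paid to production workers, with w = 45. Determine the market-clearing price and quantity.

P* = 699.2, Q* = 135

With w = 45, supply is Qs = -4.84 + 0.2P.
The market clears where 1253.72 - 1.6P = -4.84 + 0.2P. Rearranging, 1.8P = 1258.56, hence P* = 699.2.
From the demand curve, Q* = 1253.72 - 1.6(699.2) = 135.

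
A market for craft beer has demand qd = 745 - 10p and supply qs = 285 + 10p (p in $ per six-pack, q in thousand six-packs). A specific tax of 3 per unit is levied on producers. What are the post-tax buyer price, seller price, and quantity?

Producers keep p_s = p_b - 3 per unit, so supply in terms of the buyer price is qs = 255 + 10p_b.
Set qd = qs: 745 - 10p_b = 255 + 10p_b, so 490 = 20p_b and p_b = 24.5.
Then p_s = 24.5 - 3 = 21.5 and q = 745 - 10(24.5) = 500.

p_b = 24.5, p_s = 21.5, q = 500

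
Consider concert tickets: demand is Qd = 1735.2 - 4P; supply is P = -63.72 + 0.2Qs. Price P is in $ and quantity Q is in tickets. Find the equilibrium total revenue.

Total revenue = 174021.44

Rewriting in direct form: Qs = 318.6 + 5P.
The market clears where 1735.2 - 4P = 318.6 + 5P. Rearranging, 9P = 1416.6, hence P* = 157.4.
Substitute back: Q* = 1735.2 - 4(157.4) = 1105.6.
Total revenue = P* × Q* = 157.4 × 1105.6 = 174021.44.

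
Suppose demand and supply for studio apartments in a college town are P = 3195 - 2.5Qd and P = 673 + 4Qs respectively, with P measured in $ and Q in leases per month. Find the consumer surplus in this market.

Solving each curve for Q: Qd = 1278 - 0.4P and Qs = -168.25 + 0.25P.
Equating demand and supply, 1278 - 0.4P = -168.25 + 0.25P gives 0.65P = 1446.25, so P* = 2225.
Substitute back: Q* = 1278 - 0.4(2225) = 388.
Demand choke price (Qd = 0): P = 1278/0.4 = 3195. Consumer surplus = ½ × (3195 - 2225) × 388 = 188180.

Consumer surplus = 188180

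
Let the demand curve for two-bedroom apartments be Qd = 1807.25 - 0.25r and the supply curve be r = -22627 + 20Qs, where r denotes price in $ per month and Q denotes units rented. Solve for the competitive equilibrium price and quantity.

Solving each curve for Q: Qs = 1131.35 + 0.05r.
At equilibrium Qd = Qs, so 1807.25 - 0.25r = 1131.35 + 0.05r; collecting terms, 675.9 = 0.3r and r* = 2253.
Plugging r* into demand: Q* = 1807.25 - 0.25(2253) = 1244.

r* = 2253, Q* = 1244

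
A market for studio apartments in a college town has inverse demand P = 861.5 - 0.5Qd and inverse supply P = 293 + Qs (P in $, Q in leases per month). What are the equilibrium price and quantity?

Solving each curve for Q: Qd = 1723 - 2P and Qs = -293 + P.
At equilibrium Qd = Qs, so 1723 - 2P = -293 + P; collecting terms, 2016 = 3P and P* = 672.
Substitute back: Q* = 1723 - 2(672) = 379.

P* = 672, Q* = 379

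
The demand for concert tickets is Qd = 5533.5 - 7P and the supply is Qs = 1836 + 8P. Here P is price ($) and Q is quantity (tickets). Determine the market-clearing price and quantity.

Equating demand and supply, 5533.5 - 7P = 1836 + 8P gives 15P = 3697.5, so P* = 246.5.
Then Q* = 5533.5 - 7(246.5) = 3808.

P* = 246.5, Q* = 3808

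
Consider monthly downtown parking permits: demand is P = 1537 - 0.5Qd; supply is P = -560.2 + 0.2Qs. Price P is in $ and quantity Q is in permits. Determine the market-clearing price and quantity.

Inverting to quantity form: Qd = 3074 - 2P and Qs = 2801 + 5P.
The market clears where 3074 - 2P = 2801 + 5P. Rearranging, 7P = 273, hence P* = 39.
Then Q* = 3074 - 2(39) = 2996.

P* = 39, Q* = 2996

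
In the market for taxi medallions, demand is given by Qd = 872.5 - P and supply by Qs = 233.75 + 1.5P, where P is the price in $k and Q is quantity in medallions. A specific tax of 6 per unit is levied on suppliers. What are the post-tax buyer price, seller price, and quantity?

P_b = 259.1, P_s = 253.1, Q = 613.4

With a tax of 6 on suppliers, they supply based on the net price P_s = P_b - 6, so Qs = 224.75 + 1.5P_b.
Equate demand and the shifted supply: 872.5 - P_b = 224.75 + 1.5P_b, giving 2.5P_b = 647.75, so P_b = 259.1.
So P_s = 253.1 and the quantity traded is Q = 872.5 - 259.1 = 613.4.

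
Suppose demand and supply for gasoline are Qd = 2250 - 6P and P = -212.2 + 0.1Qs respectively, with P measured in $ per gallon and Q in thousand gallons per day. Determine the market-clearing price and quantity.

Inverting to quantity form: Qs = 2122 + 10P.
At equilibrium Qd = Qs, so 2250 - 6P = 2122 + 10P; collecting terms, 128 = 16P and P* = 8.
From the demand curve, Q* = 2250 - 6(8) = 2202.

P* = 8, Q* = 2202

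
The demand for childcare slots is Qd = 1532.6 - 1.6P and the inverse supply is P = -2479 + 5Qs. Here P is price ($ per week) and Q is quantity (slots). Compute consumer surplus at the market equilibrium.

Solving each curve for Q: Qs = 495.8 + 0.2P.
Set Qd = Qs: 1532.6 - 1.6P = 495.8 + 0.2P, so 1036.8 = 1.8P and P* = 576.
From the demand curve, Q* = 1532.6 - 1.6(576) = 611.
Demand choke price (Qd = 0): P = 1532.6/1.6 = 957.875. Consumer surplus = ½ × (957.875 - 576) × 611 = 116662.8125.

Consumer surplus = 116662.8125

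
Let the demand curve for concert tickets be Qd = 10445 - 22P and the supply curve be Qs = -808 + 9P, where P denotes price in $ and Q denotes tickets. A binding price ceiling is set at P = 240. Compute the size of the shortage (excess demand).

Shortage = 3813

At P = 240: Qd = 5165 and Qs = 1352.
Shortage = Qd - Qs = 5165 - 1352 = 3813.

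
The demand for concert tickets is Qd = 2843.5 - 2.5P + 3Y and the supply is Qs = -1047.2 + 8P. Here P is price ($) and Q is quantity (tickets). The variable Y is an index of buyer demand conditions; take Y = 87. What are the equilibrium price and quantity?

With Y = 87, demand is Qd = 3104.5 - 2.5P.
The market clears where 3104.5 - 2.5P = -1047.2 + 8P. Rearranging, 10.5P = 4151.7, hence P* = 395.4.
Substitute back: Q* = 3104.5 - 2.5(395.4) = 2116.

P* = 395.4, Q* = 2116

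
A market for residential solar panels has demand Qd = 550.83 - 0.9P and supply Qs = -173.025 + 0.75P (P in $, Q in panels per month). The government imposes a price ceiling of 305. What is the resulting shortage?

Shortage = 220.605

Evaluating both curves at the ceiling price 305 gives Qd = 276.33, Qs = 55.725.
Shortage = Qd - Qs = 276.33 - 55.725 = 220.605.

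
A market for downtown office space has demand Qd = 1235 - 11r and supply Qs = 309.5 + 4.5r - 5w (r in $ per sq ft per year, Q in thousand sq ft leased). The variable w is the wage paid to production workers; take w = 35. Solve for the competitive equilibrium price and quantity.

r* = 71, Q* = 454

With w = 35, supply is Qs = 134.5 + 4.5r.
Equating demand and supply, 1235 - 11r = 134.5 + 4.5r gives 15.5r = 1100.5, so r* = 71.
Plugging r* into demand: Q* = 1235 - 11(71) = 454.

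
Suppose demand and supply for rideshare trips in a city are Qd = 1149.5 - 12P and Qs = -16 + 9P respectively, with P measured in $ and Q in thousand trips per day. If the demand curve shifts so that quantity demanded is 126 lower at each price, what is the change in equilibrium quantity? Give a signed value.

At equilibrium Qd = Qs, so 1149.5 - 12P = -16 + 9P; collecting terms, 1165.5 = 21P and P* = 55.5.
Substitute back: Q* = 1149.5 - 12(55.5) = 483.5.
After the shift, demand is Qd = 1023.5 - 12P.
New equilibrium: 1039.5 = 21P, so P = 49.5 and Q = 429.5.
ΔQ = 429.5 - 483.5 = -54.

ΔQ = -54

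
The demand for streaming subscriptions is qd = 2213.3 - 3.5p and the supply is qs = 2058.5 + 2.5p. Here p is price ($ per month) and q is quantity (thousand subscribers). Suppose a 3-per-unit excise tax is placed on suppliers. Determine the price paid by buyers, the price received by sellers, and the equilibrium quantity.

p_b = 27.05, p_s = 24.05, q = 2118.625

With a tax of 3 on suppliers, they supply based on the net price p_s = p_b - 3, so qs = 2051 + 2.5p_b.
Equate demand and the shifted supply: 2213.3 - 3.5p_b = 2051 + 2.5p_b, giving 6p_b = 162.3, so p_b = 27.05.
So p_s = 24.05 and the quantity traded is q = 2213.3 - 3.5(27.05) = 2118.625.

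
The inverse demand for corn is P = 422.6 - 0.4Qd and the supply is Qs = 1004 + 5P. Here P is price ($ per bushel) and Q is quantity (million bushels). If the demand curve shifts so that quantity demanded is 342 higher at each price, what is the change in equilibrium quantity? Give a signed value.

ΔQ = 228

Solving each curve for Q: Qd = 1056.5 - 2.5P.
The market clears where 1056.5 - 2.5P = 1004 + 5P. Rearranging, 7.5P = 52.5, hence P* = 7.
Plugging P* into demand: Q* = 1056.5 - 2.5(7) = 1039.
After the shift, demand is Qd = 1398.5 - 2.5P.
Re-solving, 7.5P = 394.5 gives P = 52.6 and Q = 1267.
ΔQ = 1267 - 1039 = 228.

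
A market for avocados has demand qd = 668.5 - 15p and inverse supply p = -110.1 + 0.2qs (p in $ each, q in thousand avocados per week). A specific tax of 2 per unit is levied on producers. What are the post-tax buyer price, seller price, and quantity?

p_b = 6.4, p_s = 4.4, q = 572.5

Solving each curve for q: qs = 550.5 + 5p.
Producers keep p_s = p_b - 2 per unit, so supply in terms of the buyer price is qs = 540.5 + 5p_b.
Market clearing requires 668.5 - 15p_b = 540.5 + 5p_b; hence 128 = 20p_b and p_b = 6.4.
Then p_s = 6.4 - 2 = 4.4 and q = 668.5 - 15(6.4) = 572.5.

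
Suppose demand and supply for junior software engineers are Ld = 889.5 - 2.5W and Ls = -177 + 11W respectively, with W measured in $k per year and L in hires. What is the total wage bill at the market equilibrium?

The market clears where 889.5 - 2.5W = -177 + 11W. Rearranging, 13.5W = 1066.5, hence W* = 79.
Substitute back: L* = 889.5 - 2.5(79) = 692.
The total wage bill = W* × L* = 79 × 692 = 54668.

The total wage bill = 54668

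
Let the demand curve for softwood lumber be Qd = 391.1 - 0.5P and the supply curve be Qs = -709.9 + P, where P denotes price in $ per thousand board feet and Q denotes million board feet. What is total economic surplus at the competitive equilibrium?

Total surplus = 871.215

The market clears where 391.1 - 0.5P = -709.9 + P. Rearranging, 1.5P = 1101, hence P* = 734.
Substitute back: Q* = 391.1 - 0.5(734) = 24.1.
Demand choke price = 782.2; supply choke price = 709.9. CS = ½(782.2 - 734)(24.1) = 580.81; PS = ½(734 - 709.9)(24.1) = 290.405. Total surplus = 871.215.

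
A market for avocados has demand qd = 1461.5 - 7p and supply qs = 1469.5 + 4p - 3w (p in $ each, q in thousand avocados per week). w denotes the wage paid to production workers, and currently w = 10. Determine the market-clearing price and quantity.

p* = 2, q* = 1447.5

With w = 10, supply is qs = 1439.5 + 4p.
Equating demand and supply, 1461.5 - 7p = 1439.5 + 4p gives 11p = 22, so p* = 2.
Plugging p* into demand: q* = 1461.5 - 7(2) = 1447.5.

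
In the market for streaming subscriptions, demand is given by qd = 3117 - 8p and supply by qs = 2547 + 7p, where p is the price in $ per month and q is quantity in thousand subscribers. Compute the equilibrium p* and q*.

Equating demand and supply, 3117 - 8p = 2547 + 7p gives 15p = 570, so p* = 38.
Then q* = 3117 - 8(38) = 2813.

p* = 38, q* = 2813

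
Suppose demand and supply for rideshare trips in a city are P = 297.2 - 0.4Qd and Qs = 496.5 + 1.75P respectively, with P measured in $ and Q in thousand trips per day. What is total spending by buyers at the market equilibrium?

Total spending by buyers = 34684

Solving each curve for Q: Qd = 743 - 2.5P.
At equilibrium Qd = Qs, so 743 - 2.5P = 496.5 + 1.75P; collecting terms, 246.5 = 4.25P and P* = 58.
From the demand curve, Q* = 743 - 2.5(58) = 598.
Total spending by buyers = P* × Q* = 58 × 598 = 34684.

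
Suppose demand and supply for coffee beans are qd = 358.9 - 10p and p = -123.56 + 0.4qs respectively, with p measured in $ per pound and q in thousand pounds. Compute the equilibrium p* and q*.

p* = 4, q* = 318.9

Inverting to quantity form: qs = 308.9 + 2.5p.
Equating demand and supply, 358.9 - 10p = 308.9 + 2.5p gives 12.5p = 50, so p* = 4.
Then q* = 358.9 - 10(4) = 318.9.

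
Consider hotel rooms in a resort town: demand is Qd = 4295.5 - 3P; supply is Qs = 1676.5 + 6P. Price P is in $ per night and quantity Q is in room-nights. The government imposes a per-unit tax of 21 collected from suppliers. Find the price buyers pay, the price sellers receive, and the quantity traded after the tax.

P_b = 305, P_s = 284, Q = 3380.5

With a tax of 21 on suppliers, they supply based on the net price P_s = P_b - 21, so Qs = 1550.5 + 6P_b.
Equate demand and the shifted supply: 4295.5 - 3P_b = 1550.5 + 6P_b, giving 9P_b = 2745, so P_b = 305.
So P_s = 284 and the quantity traded is Q = 4295.5 - 3(305) = 3380.5.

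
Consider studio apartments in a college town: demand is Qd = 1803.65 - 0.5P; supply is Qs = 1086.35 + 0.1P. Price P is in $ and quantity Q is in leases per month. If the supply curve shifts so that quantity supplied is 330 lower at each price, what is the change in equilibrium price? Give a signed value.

ΔP = 550

The market clears where 1803.65 - 0.5P = 1086.35 + 0.1P. Rearranging, 0.6P = 717.3, hence P* = 1195.5.
Substitute back: Q* = 1803.65 - 0.5(1195.5) = 1205.9.
After the shift, supply is Qs = 756.35 + 0.1P.
Re-solving, 0.6P = 1047.3 gives P = 1745.5 and Q = 930.9.
ΔP = 1745.5 - 1195.5 = 550.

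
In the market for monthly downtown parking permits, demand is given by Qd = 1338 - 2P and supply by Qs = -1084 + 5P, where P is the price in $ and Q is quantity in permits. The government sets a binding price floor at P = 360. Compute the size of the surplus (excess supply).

With P fixed at 360, quantity demanded is 618 and quantity supplied is 716.
Surplus = Qs - Qd = 716 - 618 = 98.

Surplus = 98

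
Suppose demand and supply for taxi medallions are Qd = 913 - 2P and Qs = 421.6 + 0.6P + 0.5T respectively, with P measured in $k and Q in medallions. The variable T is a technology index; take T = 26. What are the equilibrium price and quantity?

P* = 184, Q* = 545

With T = 26, supply is Qs = 434.6 + 0.6P.
At equilibrium Qd = Qs, so 913 - 2P = 434.6 + 0.6P; collecting terms, 478.4 = 2.6P and P* = 184.
Plugging P* into demand: Q* = 913 - 2(184) = 545.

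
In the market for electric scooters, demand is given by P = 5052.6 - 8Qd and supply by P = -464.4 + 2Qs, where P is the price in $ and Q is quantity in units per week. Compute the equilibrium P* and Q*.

Rewriting in direct form: Qd = 631.575 - 0.125P and Qs = 232.2 + 0.5P.
At equilibrium Qd = Qs, so 631.575 - 0.125P = 232.2 + 0.5P; collecting terms, 399.375 = 0.625P and P* = 639.
Then Q* = 631.575 - 0.125(639) = 551.7.

P* = 639, Q* = 551.7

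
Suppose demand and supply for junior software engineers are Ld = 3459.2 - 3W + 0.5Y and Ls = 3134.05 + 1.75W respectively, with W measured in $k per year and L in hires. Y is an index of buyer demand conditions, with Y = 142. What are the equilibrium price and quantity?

With Y = 142, demand is Ld = 3530.2 - 3W.
The market clears where 3530.2 - 3W = 3134.05 + 1.75W. Rearranging, 4.75W = 396.15, hence W* = 83.4.
Substitute back: L* = 3530.2 - 3(83.4) = 3280.

W* = 83.4, L* = 3280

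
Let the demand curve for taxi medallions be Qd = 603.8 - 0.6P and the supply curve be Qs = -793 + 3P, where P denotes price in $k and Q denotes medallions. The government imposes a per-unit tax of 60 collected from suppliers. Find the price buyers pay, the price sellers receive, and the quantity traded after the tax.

With a tax of 60 on suppliers, they supply based on the net price P_s = P_b - 60, so Qs = -973 + 3P_b.
Equate demand and the shifted supply: 603.8 - 0.6P_b = -973 + 3P_b, giving 3.6P_b = 1576.8, so P_b = 438.
So P_s = 378 and the quantity traded is Q = 603.8 - 0.6(438) = 341.

P_b = 438, P_s = 378, Q = 341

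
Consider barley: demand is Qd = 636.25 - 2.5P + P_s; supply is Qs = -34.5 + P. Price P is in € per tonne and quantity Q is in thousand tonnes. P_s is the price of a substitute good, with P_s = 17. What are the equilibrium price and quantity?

P* = 196.5, Q* = 162

With P_s = 17, demand is Qd = 653.25 - 2.5P.
The market clears where 653.25 - 2.5P = -34.5 + P. Rearranging, 3.5P = 687.75, hence P* = 196.5.
Plugging P* into demand: Q* = 653.25 - 2.5(196.5) = 162.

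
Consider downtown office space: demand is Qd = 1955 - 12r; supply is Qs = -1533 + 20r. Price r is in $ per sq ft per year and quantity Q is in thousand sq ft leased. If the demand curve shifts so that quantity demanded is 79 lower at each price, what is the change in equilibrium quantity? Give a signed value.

Equating demand and supply, 1955 - 12r = -1533 + 20r gives 32r = 3488, so r* = 109.
From the demand curve, Q* = 1955 - 12(109) = 647.
After the shift, demand is Qd = 1876 - 12r.
Re-solving, 32r = 3409 gives r = 106.53125 and Q = 597.625.
ΔQ = 597.625 - 647 = -49.375.

ΔQ = -49.375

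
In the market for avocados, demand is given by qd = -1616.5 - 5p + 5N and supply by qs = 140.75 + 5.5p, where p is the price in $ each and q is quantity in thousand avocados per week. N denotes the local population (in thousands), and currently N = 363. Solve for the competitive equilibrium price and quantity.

With N = 363, demand is qd = 198.5 - 5p.
The market clears where 198.5 - 5p = 140.75 + 5.5p. Rearranging, 10.5p = 57.75, hence p* = 5.5.
From the demand curve, q* = 198.5 - 5(5.5) = 171.

p* = 5.5, q* = 171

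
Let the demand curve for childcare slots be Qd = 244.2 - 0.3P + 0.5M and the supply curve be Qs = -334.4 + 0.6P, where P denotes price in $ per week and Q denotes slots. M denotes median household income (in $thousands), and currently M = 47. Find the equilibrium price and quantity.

With M = 47, demand is Qd = 267.7 - 0.3P.
At equilibrium Qd = Qs, so 267.7 - 0.3P = -334.4 + 0.6P; collecting terms, 602.1 = 0.9P and P* = 669.
Substitute back: Q* = 267.7 - 0.3(669) = 67.

P* = 669, Q* = 67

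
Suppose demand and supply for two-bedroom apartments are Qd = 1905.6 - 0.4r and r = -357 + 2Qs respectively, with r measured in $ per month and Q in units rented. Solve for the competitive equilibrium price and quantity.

Inverting to quantity form: Qs = 178.5 + 0.5r.
Set Qd = Qs: 1905.6 - 0.4r = 178.5 + 0.5r, so 1727.1 = 0.9r and r* = 1919.
From the demand curve, Q* = 1905.6 - 0.4(1919) = 1138.

r* = 1919, Q* = 1138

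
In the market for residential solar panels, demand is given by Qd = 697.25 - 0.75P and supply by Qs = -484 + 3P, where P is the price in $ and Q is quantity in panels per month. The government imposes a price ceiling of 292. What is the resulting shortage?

With P fixed at 292, quantity demanded is 478.25 and quantity supplied is 392.
Shortage = Qd - Qs = 478.25 - 392 = 86.25.

Shortage = 86.25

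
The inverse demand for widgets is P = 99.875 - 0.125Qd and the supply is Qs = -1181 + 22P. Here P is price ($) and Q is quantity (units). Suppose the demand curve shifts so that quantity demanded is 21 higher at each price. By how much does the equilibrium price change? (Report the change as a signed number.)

Inverting to quantity form: Qd = 799 - 8P.
The market clears where 799 - 8P = -1181 + 22P. Rearranging, 30P = 1980, hence P* = 66.
From the demand curve, Q* = 799 - 8(66) = 271.
After the shift, demand is Qd = 820 - 8P.
Re-solving, 30P = 2001 gives P = 66.7 and Q = 286.4.
ΔP = 66.7 - 66 = 0.7.

ΔP = 0.7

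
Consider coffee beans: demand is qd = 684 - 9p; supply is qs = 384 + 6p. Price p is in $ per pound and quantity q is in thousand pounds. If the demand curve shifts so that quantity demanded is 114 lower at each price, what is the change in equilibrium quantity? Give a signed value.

Δq = -45.6

The market clears where 684 - 9p = 384 + 6p. Rearranging, 15p = 300, hence p* = 20.
Then q* = 684 - 9(20) = 504.
After the shift, demand is qd = 570 - 9p.
Re-solving, 15p = 186 gives p = 12.4 and q = 458.4.
Δq = 458.4 - 504 = -45.6.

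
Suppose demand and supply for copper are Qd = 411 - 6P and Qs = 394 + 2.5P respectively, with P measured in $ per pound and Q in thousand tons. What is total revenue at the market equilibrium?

Equating demand and supply, 411 - 6P = 394 + 2.5P gives 8.5P = 17, so P* = 2.
Substitute back: Q* = 411 - 6(2) = 399.
Total revenue = P* × Q* = 2 × 399 = 798.

Total revenue = 798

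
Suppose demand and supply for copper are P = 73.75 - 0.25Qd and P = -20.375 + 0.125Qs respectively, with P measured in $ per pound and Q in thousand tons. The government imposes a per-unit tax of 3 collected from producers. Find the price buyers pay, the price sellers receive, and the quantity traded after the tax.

P_b = 13, P_s = 10, Q = 243

Inverting to quantity form: Qd = 295 - 4P and Qs = 163 + 8P.
Producers keep P_s = P_b - 3 per unit, so supply in terms of the buyer price is Qs = 139 + 8P_b.
Set Qd = Qs: 295 - 4P_b = 139 + 8P_b, so 156 = 12P_b and P_b = 13.
So P_s = 10 and the quantity traded is Q = 295 - 4(13) = 243.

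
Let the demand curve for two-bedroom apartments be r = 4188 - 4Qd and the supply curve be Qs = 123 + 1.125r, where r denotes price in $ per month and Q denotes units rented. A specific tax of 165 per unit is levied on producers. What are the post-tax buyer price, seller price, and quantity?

r_b = 807, r_s = 642, Q = 845.25

Rewriting in direct form: Qd = 1047 - 0.25r.
The tax drives a wedge r_b - r_s = 165. Substituting r_s = r_b - 165 into supply: Qs = -62.625 + 1.125r_b.
Equate demand and the shifted supply: 1047 - 0.25r_b = -62.625 + 1.125r_b, giving 1.375r_b = 1109.625, so r_b = 807.
Then r_s = 807 - 165 = 642 and Q = 1047 - 0.25(807) = 845.25.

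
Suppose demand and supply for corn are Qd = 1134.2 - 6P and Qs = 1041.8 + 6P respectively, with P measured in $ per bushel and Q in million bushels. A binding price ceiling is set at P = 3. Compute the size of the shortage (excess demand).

With P fixed at 3, quantity demanded is 1116.2 and quantity supplied is 1059.8.
Shortage = Qd - Qs = 1116.2 - 1059.8 = 56.4.

Shortage = 56.4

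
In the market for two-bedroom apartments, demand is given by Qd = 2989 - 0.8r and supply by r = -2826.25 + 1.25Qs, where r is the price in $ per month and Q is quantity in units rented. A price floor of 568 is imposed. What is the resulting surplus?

Surplus = 180.8

In direct form, Qs = 2261 + 0.8r.
With r fixed at 568, quantity demanded is 2534.6 and quantity supplied is 2715.4.
Surplus = Qs - Qd = 2715.4 - 2534.6 = 180.8.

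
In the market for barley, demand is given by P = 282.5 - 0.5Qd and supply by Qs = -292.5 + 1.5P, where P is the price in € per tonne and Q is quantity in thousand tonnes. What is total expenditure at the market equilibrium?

Inverting to quantity form: Qd = 565 - 2P.
Equating demand and supply, 565 - 2P = -292.5 + 1.5P gives 3.5P = 857.5, so P* = 245.
Plugging P* into demand: Q* = 565 - 2(245) = 75.
Total expenditure = P* × Q* = 245 × 75 = 18375.

Total expenditure = 18375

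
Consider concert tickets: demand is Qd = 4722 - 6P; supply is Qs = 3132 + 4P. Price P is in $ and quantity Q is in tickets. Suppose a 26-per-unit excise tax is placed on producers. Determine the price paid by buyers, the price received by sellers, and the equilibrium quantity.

With a tax of 26 on producers, they supply based on the net price P_s = P_b - 26, so Qs = 3028 + 4P_b.
Set Qd = Qs: 4722 - 6P_b = 3028 + 4P_b, so 1694 = 10P_b and P_b = 169.4.
Then P_s = 169.4 - 26 = 143.4 and Q = 4722 - 6(169.4) = 3705.6.

P_b = 169.4, P_s = 143.4, Q = 3705.6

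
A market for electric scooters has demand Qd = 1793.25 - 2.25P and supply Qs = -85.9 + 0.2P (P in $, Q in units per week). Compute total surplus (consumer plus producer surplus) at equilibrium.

The market clears where 1793.25 - 2.25P = -85.9 + 0.2P. Rearranging, 2.45P = 1879.15, hence P* = 767.
Plugging P* into demand: Q* = 1793.25 - 2.25(767) = 67.5.
Demand choke price = 797; supply choke price = 429.5. CS = ½(797 - 767)(67.5) = 1012.5; PS = ½(767 - 429.5)(67.5) = 11390.625. Total surplus = 12403.125.

Total surplus = 12403.125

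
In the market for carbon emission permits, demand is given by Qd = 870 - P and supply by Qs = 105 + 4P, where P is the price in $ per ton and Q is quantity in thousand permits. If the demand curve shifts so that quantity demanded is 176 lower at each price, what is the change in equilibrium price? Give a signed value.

ΔP = -35.2

Equating demand and supply, 870 - P = 105 + 4P gives 5P = 765, so P* = 153.
Substitute back: Q* = 870 - 153 = 717.
After the shift, demand is Qd = 694 - P.
The new intersection has 589 = 5P, i.e. P = 117.8, Q = 576.2.
ΔP = 117.8 - 153 = -35.2.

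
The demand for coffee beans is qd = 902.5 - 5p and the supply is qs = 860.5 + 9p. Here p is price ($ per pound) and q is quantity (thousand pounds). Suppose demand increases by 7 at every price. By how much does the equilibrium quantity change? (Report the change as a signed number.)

Equating demand and supply, 902.5 - 5p = 860.5 + 9p gives 14p = 42, so p* = 3.
From the demand curve, q* = 902.5 - 5(3) = 887.5.
After the shift, demand is qd = 909.5 - 5p.
New equilibrium: 49 = 14p, so p = 3.5 and q = 892.
Δq = 892 - 887.5 = 4.5.

Δq = 4.5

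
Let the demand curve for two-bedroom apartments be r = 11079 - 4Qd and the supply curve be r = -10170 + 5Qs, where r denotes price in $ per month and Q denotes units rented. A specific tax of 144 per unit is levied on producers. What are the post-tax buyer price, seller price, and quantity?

In direct form, Qd = 2769.75 - 0.25r and Qs = 2034 + 0.2r.
The tax drives a wedge r_b - r_s = 144. Substituting r_s = r_b - 144 into supply: Qs = 2005.2 + 0.2r_b.
Market clearing requires 2769.75 - 0.25r_b = 2005.2 + 0.2r_b; hence 764.55 = 0.45r_b and r_b = 1699.
Then r_s = 1699 - 144 = 1555 and Q = 2769.75 - 0.25(1699) = 2345.

r_b = 1699, r_s = 1555, Q = 2345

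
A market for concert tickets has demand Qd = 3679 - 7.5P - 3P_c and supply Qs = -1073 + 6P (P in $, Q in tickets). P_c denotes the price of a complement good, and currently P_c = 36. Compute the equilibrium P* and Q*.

With P_c = 36, demand is Qd = 3571 - 7.5P.
Set Qd = Qs: 3571 - 7.5P = -1073 + 6P, so 4644 = 13.5P and P* = 344.
Plugging P* into demand: Q* = 3571 - 7.5(344) = 991.

P* = 344, Q* = 991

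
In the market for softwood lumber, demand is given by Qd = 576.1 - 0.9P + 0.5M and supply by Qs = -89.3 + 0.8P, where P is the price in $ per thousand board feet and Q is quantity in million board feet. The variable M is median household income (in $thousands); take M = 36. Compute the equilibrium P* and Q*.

With M = 36, demand is Qd = 594.1 - 0.9P.
The market clears where 594.1 - 0.9P = -89.3 + 0.8P. Rearranging, 1.7P = 683.4, hence P* = 402.
From the demand curve, Q* = 594.1 - 0.9(402) = 232.3.

P* = 402, Q* = 232.3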